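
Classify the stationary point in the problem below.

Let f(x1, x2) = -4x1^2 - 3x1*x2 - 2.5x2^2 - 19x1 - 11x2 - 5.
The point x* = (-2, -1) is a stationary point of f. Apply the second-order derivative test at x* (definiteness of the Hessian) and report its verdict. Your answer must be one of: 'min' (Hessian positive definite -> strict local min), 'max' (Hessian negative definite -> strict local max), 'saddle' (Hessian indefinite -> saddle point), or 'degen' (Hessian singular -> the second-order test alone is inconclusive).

Compute the Hessian H = grad^2 f:
  H = [[-8, -3], [-3, -5]]
Verify stationarity: grad f(x*) = H x* + g = (0, 0).
Eigenvalues of H: -9.8541, -3.1459.
Both eigenvalues < 0, so H is negative definite -> x* is a strict local max.

max


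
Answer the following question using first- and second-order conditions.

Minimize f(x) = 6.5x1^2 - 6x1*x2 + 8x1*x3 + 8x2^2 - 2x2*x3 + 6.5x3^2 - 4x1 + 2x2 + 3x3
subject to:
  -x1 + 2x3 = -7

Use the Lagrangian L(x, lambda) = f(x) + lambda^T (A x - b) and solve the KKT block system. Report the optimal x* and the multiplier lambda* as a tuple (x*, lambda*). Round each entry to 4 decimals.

Form the Lagrangian:
  L(x, lambda) = (1/2) x^T Q x + c^T x + lambda^T (A x - b)
Stationarity (grad_x L = 0): Q x + c + A^T lambda = 0.
Primal feasibility: A x = b.

This gives the KKT block system:
  [ Q   A^T ] [ x     ]   [-c ]
  [ A    0  ] [ lambda ] = [ b ]

Solving the linear system:
  x*      = (2.3274, 0.4558, -2.3363)
  lambda* = (4.8319)
  f(x*)   = 9.208

x* = (2.3274, 0.4558, -2.3363), lambda* = (4.8319)


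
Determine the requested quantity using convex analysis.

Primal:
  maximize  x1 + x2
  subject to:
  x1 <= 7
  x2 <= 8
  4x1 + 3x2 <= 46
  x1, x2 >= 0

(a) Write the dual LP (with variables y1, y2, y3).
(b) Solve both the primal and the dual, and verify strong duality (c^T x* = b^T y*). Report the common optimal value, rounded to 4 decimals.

The standard primal-dual pair for 'max c^T x s.t. A x <= b, x >= 0' is:
  Dual:  min b^T y  s.t.  A^T y >= c,  y >= 0.

So the dual LP is:
  minimize  7y1 + 8y2 + 46y3
  subject to:
    y1 + 4y3 >= 1
    y2 + 3y3 >= 1
    y1, y2, y3 >= 0

Solving the primal: x* = (5.5, 8).
  primal value c^T x* = 13.5.
Solving the dual: y* = (0, 0.25, 0.25).
  dual value b^T y* = 13.5.
Strong duality: c^T x* = b^T y*. Confirmed.

13.5


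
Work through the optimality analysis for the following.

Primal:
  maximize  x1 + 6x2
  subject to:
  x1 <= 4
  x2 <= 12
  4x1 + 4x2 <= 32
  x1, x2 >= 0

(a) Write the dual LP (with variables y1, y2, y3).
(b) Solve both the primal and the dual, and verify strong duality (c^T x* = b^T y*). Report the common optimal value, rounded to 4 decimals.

The standard primal-dual pair for 'max c^T x s.t. A x <= b, x >= 0' is:
  Dual:  min b^T y  s.t.  A^T y >= c,  y >= 0.

So the dual LP is:
  minimize  4y1 + 12y2 + 32y3
  subject to:
    y1 + 4y3 >= 1
    y2 + 4y3 >= 6
    y1, y2, y3 >= 0

Solving the primal: x* = (0, 8).
  primal value c^T x* = 48.
Solving the dual: y* = (0, 0, 1.5).
  dual value b^T y* = 48.
Strong duality: c^T x* = b^T y*. Confirmed.

48


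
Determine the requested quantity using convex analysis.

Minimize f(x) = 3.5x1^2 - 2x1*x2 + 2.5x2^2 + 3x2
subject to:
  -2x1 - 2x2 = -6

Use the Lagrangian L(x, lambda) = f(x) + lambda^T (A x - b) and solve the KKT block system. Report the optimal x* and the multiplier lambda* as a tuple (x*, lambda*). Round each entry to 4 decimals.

Form the Lagrangian:
  L(x, lambda) = (1/2) x^T Q x + c^T x + lambda^T (A x - b)
Stationarity (grad_x L = 0): Q x + c + A^T lambda = 0.
Primal feasibility: A x = b.

This gives the KKT block system:
  [ Q   A^T ] [ x     ]   [-c ]
  [ A    0  ] [ lambda ] = [ b ]

Solving the linear system:
  x*      = (1.5, 1.5)
  lambda* = (3.75)
  f(x*)   = 13.5

x* = (1.5, 1.5), lambda* = (3.75)


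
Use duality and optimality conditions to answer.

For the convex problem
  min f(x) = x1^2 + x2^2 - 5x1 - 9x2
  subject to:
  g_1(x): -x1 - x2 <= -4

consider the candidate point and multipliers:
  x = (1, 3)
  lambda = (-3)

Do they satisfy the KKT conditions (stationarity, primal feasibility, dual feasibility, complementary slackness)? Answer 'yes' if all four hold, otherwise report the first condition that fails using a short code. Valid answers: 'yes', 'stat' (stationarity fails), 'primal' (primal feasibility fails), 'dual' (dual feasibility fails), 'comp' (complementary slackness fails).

Gradient of f: grad f(x) = Q x + c = (-3, -3)
Constraint values g_i(x) = a_i^T x - b_i:
  g_1((1, 3)) = 0
Stationarity residual: grad f(x) + sum_i lambda_i a_i = (0, 0)
  -> stationarity OK
Primal feasibility (all g_i <= 0): OK
Dual feasibility (all lambda_i >= 0): FAILS
Complementary slackness (lambda_i * g_i(x) = 0 for all i): OK

Verdict: the first failing condition is dual_feasibility -> dual.

dual


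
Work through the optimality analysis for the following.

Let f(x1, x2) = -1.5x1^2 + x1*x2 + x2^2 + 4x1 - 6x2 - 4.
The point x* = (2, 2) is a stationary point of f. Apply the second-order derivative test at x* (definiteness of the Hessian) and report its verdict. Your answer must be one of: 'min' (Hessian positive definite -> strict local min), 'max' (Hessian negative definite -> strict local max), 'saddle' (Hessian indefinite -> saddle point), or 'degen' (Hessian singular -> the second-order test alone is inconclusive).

Compute the Hessian H = grad^2 f:
  H = [[-3, 1], [1, 2]]
Verify stationarity: grad f(x*) = H x* + g = (0, 0).
Eigenvalues of H: -3.1926, 2.1926.
Eigenvalues have mixed signs, so H is indefinite -> x* is a saddle point.

saddle


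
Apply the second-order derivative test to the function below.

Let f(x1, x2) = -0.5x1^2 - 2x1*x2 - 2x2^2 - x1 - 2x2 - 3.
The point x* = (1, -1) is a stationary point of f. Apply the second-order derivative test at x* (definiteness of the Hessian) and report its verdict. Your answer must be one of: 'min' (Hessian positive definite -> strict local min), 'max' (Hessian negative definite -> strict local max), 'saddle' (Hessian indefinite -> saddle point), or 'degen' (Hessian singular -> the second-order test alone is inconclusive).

Compute the Hessian H = grad^2 f:
  H = [[-1, -2], [-2, -4]]
Verify stationarity: grad f(x*) = H x* + g = (0, 0).
Eigenvalues of H: -5, 0.
H has a zero eigenvalue (singular; negative semidefinite but not definite), so H is neither positive definite, negative definite, nor indefinite. The second-order test alone is inconclusive -> degen.
(Indeed, f is constant along the null direction of H through x*, so x* is not a strict local extremum.)

degen


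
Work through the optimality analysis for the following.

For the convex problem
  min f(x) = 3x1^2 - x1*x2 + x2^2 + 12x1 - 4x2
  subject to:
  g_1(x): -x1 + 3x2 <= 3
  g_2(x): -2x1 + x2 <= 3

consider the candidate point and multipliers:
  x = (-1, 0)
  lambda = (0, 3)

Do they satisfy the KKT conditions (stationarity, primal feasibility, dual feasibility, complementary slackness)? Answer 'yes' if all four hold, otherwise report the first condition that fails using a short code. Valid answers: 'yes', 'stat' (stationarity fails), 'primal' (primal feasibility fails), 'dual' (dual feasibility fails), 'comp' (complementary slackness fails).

Gradient of f: grad f(x) = Q x + c = (6, -3)
Constraint values g_i(x) = a_i^T x - b_i:
  g_1((-1, 0)) = -2
  g_2((-1, 0)) = -1
Stationarity residual: grad f(x) + sum_i lambda_i a_i = (0, 0)
  -> stationarity OK
Primal feasibility (all g_i <= 0): OK
Dual feasibility (all lambda_i >= 0): OK
Complementary slackness (lambda_i * g_i(x) = 0 for all i): FAILS

Verdict: the first failing condition is complementary_slackness -> comp.

comp


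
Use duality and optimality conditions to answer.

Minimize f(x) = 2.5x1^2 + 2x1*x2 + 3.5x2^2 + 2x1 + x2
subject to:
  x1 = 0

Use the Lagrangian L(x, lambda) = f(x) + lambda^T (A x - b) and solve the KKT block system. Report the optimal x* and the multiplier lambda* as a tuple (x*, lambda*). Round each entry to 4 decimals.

Form the Lagrangian:
  L(x, lambda) = (1/2) x^T Q x + c^T x + lambda^T (A x - b)
Stationarity (grad_x L = 0): Q x + c + A^T lambda = 0.
Primal feasibility: A x = b.

This gives the KKT block system:
  [ Q   A^T ] [ x     ]   [-c ]
  [ A    0  ] [ lambda ] = [ b ]

Solving the linear system:
  x*      = (0, -0.1429)
  lambda* = (-1.7143)
  f(x*)   = -0.0714

x* = (0, -0.1429), lambda* = (-1.7143)


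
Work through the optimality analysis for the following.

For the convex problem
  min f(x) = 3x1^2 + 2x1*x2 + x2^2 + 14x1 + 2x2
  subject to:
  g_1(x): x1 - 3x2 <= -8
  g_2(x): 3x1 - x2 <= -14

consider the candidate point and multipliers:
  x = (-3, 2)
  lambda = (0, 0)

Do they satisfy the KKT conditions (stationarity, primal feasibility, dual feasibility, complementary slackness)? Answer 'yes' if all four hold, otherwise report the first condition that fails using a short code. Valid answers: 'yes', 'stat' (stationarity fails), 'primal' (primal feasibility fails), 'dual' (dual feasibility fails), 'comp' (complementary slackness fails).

Gradient of f: grad f(x) = Q x + c = (0, 0)
Constraint values g_i(x) = a_i^T x - b_i:
  g_1((-3, 2)) = -1
  g_2((-3, 2)) = 3
Stationarity residual: grad f(x) + sum_i lambda_i a_i = (0, 0)
  -> stationarity OK
Primal feasibility (all g_i <= 0): FAILS
Dual feasibility (all lambda_i >= 0): OK
Complementary slackness (lambda_i * g_i(x) = 0 for all i): OK

Verdict: the first failing condition is primal_feasibility -> primal.

primal


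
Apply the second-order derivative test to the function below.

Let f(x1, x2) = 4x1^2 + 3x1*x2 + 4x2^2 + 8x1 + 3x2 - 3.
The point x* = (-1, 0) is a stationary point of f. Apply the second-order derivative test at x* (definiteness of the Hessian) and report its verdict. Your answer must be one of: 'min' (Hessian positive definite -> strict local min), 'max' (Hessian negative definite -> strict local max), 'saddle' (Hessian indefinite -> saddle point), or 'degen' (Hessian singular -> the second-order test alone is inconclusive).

Compute the Hessian H = grad^2 f:
  H = [[8, 3], [3, 8]]
Verify stationarity: grad f(x*) = H x* + g = (0, 0).
Eigenvalues of H: 5, 11.
Both eigenvalues > 0, so H is positive definite -> x* is a strict local min.

min


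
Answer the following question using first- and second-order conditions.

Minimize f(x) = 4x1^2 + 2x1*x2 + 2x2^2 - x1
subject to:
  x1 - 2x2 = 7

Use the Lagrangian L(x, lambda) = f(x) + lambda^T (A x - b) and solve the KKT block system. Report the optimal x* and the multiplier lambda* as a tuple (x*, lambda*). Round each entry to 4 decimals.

Form the Lagrangian:
  L(x, lambda) = (1/2) x^T Q x + c^T x + lambda^T (A x - b)
Stationarity (grad_x L = 0): Q x + c + A^T lambda = 0.
Primal feasibility: A x = b.

This gives the KKT block system:
  [ Q   A^T ] [ x     ]   [-c ]
  [ A    0  ] [ lambda ] = [ b ]

Solving the linear system:
  x*      = (1.3636, -2.8182)
  lambda* = (-4.2727)
  f(x*)   = 14.2727

x* = (1.3636, -2.8182), lambda* = (-4.2727)


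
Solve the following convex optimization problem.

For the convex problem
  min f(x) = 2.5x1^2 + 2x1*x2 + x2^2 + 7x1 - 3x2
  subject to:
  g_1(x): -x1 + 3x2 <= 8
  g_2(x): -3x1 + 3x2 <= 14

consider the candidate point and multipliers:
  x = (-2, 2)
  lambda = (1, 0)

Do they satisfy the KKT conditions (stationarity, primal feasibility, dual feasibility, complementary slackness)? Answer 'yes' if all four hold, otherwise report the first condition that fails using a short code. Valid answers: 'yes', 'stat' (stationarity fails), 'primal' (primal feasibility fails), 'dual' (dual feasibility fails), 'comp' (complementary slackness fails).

Gradient of f: grad f(x) = Q x + c = (1, -3)
Constraint values g_i(x) = a_i^T x - b_i:
  g_1((-2, 2)) = 0
  g_2((-2, 2)) = -2
Stationarity residual: grad f(x) + sum_i lambda_i a_i = (0, 0)
  -> stationarity OK
Primal feasibility (all g_i <= 0): OK
Dual feasibility (all lambda_i >= 0): OK
Complementary slackness (lambda_i * g_i(x) = 0 for all i): OK

Verdict: yes, KKT holds.

yes


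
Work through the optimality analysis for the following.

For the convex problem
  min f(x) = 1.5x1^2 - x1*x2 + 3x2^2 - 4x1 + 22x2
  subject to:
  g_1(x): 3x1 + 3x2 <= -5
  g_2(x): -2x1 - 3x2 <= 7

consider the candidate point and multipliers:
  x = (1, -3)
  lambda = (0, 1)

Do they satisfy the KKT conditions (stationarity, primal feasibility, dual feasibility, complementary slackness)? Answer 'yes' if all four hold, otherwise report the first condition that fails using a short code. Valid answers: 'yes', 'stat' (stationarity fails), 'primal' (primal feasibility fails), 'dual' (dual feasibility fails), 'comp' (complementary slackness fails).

Gradient of f: grad f(x) = Q x + c = (2, 3)
Constraint values g_i(x) = a_i^T x - b_i:
  g_1((1, -3)) = -1
  g_2((1, -3)) = 0
Stationarity residual: grad f(x) + sum_i lambda_i a_i = (0, 0)
  -> stationarity OK
Primal feasibility (all g_i <= 0): OK
Dual feasibility (all lambda_i >= 0): OK
Complementary slackness (lambda_i * g_i(x) = 0 for all i): OK

Verdict: yes, KKT holds.

yes


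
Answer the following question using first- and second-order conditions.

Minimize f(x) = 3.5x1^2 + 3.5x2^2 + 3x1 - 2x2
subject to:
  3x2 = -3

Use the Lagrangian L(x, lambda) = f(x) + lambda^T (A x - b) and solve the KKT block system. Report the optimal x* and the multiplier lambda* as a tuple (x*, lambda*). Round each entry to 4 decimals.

Form the Lagrangian:
  L(x, lambda) = (1/2) x^T Q x + c^T x + lambda^T (A x - b)
Stationarity (grad_x L = 0): Q x + c + A^T lambda = 0.
Primal feasibility: A x = b.

This gives the KKT block system:
  [ Q   A^T ] [ x     ]   [-c ]
  [ A    0  ] [ lambda ] = [ b ]

Solving the linear system:
  x*      = (-0.4286, -1)
  lambda* = (3)
  f(x*)   = 4.8571

x* = (-0.4286, -1), lambda* = (3)


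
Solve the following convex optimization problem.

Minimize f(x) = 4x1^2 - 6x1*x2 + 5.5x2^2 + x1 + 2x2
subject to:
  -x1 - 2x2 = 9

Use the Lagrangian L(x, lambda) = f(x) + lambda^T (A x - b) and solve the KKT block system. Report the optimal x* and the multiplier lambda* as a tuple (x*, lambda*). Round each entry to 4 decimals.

Form the Lagrangian:
  L(x, lambda) = (1/2) x^T Q x + c^T x + lambda^T (A x - b)
Stationarity (grad_x L = 0): Q x + c + A^T lambda = 0.
Primal feasibility: A x = b.

This gives the KKT block system:
  [ Q   A^T ] [ x     ]   [-c ]
  [ A    0  ] [ lambda ] = [ b ]

Solving the linear system:
  x*      = (-3.0896, -2.9552)
  lambda* = (-5.9851)
  f(x*)   = 22.4328

x* = (-3.0896, -2.9552), lambda* = (-5.9851)


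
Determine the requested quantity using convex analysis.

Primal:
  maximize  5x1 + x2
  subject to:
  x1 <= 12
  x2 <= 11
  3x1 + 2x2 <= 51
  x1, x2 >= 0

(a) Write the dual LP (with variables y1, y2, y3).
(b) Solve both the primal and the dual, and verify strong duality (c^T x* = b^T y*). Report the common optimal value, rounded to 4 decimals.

The standard primal-dual pair for 'max c^T x s.t. A x <= b, x >= 0' is:
  Dual:  min b^T y  s.t.  A^T y >= c,  y >= 0.

So the dual LP is:
  minimize  12y1 + 11y2 + 51y3
  subject to:
    y1 + 3y3 >= 5
    y2 + 2y3 >= 1
    y1, y2, y3 >= 0

Solving the primal: x* = (12, 7.5).
  primal value c^T x* = 67.5.
Solving the dual: y* = (3.5, 0, 0.5).
  dual value b^T y* = 67.5.
Strong duality: c^T x* = b^T y*. Confirmed.

67.5


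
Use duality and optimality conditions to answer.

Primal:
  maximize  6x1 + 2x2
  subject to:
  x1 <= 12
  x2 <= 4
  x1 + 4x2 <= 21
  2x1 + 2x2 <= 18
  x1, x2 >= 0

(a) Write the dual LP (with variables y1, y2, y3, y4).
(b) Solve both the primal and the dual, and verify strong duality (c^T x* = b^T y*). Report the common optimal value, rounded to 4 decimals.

The standard primal-dual pair for 'max c^T x s.t. A x <= b, x >= 0' is:
  Dual:  min b^T y  s.t.  A^T y >= c,  y >= 0.

So the dual LP is:
  minimize  12y1 + 4y2 + 21y3 + 18y4
  subject to:
    y1 + y3 + 2y4 >= 6
    y2 + 4y3 + 2y4 >= 2
    y1, y2, y3, y4 >= 0

Solving the primal: x* = (9, 0).
  primal value c^T x* = 54.
Solving the dual: y* = (0, 0, 0, 3).
  dual value b^T y* = 54.
Strong duality: c^T x* = b^T y*. Confirmed.

54


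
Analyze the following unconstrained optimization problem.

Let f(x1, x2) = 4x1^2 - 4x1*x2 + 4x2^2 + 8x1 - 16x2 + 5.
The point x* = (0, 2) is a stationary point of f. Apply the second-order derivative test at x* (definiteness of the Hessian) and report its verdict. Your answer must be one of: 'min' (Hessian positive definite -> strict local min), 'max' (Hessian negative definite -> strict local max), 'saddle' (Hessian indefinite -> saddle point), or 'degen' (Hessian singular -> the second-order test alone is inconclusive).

Compute the Hessian H = grad^2 f:
  H = [[8, -4], [-4, 8]]
Verify stationarity: grad f(x*) = H x* + g = (0, 0).
Eigenvalues of H: 4, 12.
Both eigenvalues > 0, so H is positive definite -> x* is a strict local min.

min


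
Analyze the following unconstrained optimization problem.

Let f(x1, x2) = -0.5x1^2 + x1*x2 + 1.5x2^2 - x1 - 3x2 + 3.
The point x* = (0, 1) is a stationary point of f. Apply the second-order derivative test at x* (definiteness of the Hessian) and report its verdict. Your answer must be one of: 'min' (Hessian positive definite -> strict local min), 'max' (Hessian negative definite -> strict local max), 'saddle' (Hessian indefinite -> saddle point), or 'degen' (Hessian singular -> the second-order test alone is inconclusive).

Compute the Hessian H = grad^2 f:
  H = [[-1, 1], [1, 3]]
Verify stationarity: grad f(x*) = H x* + g = (0, 0).
Eigenvalues of H: -1.2361, 3.2361.
Eigenvalues have mixed signs, so H is indefinite -> x* is a saddle point.

saddle


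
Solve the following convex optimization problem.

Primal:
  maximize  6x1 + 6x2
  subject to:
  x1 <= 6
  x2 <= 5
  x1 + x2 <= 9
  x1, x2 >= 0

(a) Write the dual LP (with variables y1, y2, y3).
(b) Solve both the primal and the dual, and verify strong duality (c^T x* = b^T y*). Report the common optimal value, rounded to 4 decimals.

The standard primal-dual pair for 'max c^T x s.t. A x <= b, x >= 0' is:
  Dual:  min b^T y  s.t.  A^T y >= c,  y >= 0.

So the dual LP is:
  minimize  6y1 + 5y2 + 9y3
  subject to:
    y1 + y3 >= 6
    y2 + y3 >= 6
    y1, y2, y3 >= 0

Solving the primal: x* = (4, 5).
  primal value c^T x* = 54.
Solving the dual: y* = (0, 0, 6).
  dual value b^T y* = 54.
Strong duality: c^T x* = b^T y*. Confirmed.

54


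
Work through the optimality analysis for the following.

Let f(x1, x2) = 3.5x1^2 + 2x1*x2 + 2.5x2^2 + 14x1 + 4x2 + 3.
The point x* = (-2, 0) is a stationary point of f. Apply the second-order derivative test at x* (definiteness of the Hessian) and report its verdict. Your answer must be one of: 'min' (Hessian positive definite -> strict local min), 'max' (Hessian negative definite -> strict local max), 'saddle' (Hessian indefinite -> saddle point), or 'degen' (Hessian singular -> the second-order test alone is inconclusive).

Compute the Hessian H = grad^2 f:
  H = [[7, 2], [2, 5]]
Verify stationarity: grad f(x*) = H x* + g = (0, 0).
Eigenvalues of H: 3.7639, 8.2361.
Both eigenvalues > 0, so H is positive definite -> x* is a strict local min.

min


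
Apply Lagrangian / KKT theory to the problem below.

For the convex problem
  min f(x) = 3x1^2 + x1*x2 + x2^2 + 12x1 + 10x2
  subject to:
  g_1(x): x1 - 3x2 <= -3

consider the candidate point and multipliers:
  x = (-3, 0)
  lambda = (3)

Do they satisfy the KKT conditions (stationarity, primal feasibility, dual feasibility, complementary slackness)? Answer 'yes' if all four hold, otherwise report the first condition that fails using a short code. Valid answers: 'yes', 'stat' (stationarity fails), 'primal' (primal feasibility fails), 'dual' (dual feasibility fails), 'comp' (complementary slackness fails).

Gradient of f: grad f(x) = Q x + c = (-6, 7)
Constraint values g_i(x) = a_i^T x - b_i:
  g_1((-3, 0)) = 0
Stationarity residual: grad f(x) + sum_i lambda_i a_i = (-3, -2)
  -> stationarity FAILS
Primal feasibility (all g_i <= 0): OK
Dual feasibility (all lambda_i >= 0): OK
Complementary slackness (lambda_i * g_i(x) = 0 for all i): OK

Verdict: the first failing condition is stationarity -> stat.

stat


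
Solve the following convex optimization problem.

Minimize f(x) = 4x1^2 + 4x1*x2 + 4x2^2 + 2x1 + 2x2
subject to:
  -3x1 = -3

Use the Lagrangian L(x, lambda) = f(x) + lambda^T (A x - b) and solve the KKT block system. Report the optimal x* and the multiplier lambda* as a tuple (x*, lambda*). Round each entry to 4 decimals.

Form the Lagrangian:
  L(x, lambda) = (1/2) x^T Q x + c^T x + lambda^T (A x - b)
Stationarity (grad_x L = 0): Q x + c + A^T lambda = 0.
Primal feasibility: A x = b.

This gives the KKT block system:
  [ Q   A^T ] [ x     ]   [-c ]
  [ A    0  ] [ lambda ] = [ b ]

Solving the linear system:
  x*      = (1, -0.75)
  lambda* = (2.3333)
  f(x*)   = 3.75

x* = (1, -0.75), lambda* = (2.3333)


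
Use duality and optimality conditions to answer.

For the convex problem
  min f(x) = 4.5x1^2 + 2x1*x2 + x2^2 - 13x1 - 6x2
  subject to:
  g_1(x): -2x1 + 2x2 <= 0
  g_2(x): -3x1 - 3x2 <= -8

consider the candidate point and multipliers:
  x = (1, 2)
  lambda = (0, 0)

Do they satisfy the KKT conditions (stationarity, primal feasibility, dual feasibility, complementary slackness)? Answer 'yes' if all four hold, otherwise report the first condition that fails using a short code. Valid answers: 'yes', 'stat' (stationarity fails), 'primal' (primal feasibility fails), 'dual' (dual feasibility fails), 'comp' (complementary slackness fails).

Gradient of f: grad f(x) = Q x + c = (0, 0)
Constraint values g_i(x) = a_i^T x - b_i:
  g_1((1, 2)) = 2
  g_2((1, 2)) = -1
Stationarity residual: grad f(x) + sum_i lambda_i a_i = (0, 0)
  -> stationarity OK
Primal feasibility (all g_i <= 0): FAILS
Dual feasibility (all lambda_i >= 0): OK
Complementary slackness (lambda_i * g_i(x) = 0 for all i): OK

Verdict: the first failing condition is primal_feasibility -> primal.

primal


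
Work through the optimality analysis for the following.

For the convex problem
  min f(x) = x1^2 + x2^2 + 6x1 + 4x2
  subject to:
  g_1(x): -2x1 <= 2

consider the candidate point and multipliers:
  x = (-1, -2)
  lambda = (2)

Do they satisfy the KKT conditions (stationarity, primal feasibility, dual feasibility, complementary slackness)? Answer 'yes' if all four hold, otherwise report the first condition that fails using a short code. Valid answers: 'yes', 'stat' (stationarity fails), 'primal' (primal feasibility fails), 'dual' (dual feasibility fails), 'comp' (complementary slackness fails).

Gradient of f: grad f(x) = Q x + c = (4, 0)
Constraint values g_i(x) = a_i^T x - b_i:
  g_1((-1, -2)) = 0
Stationarity residual: grad f(x) + sum_i lambda_i a_i = (0, 0)
  -> stationarity OK
Primal feasibility (all g_i <= 0): OK
Dual feasibility (all lambda_i >= 0): OK
Complementary slackness (lambda_i * g_i(x) = 0 for all i): OK

Verdict: yes, KKT holds.

yes


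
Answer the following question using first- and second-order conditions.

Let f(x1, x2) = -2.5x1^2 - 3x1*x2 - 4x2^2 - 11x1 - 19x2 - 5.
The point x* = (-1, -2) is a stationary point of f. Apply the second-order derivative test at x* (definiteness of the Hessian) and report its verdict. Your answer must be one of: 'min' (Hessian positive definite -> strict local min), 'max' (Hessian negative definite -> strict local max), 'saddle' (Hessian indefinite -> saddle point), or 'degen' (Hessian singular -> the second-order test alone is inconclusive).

Compute the Hessian H = grad^2 f:
  H = [[-5, -3], [-3, -8]]
Verify stationarity: grad f(x*) = H x* + g = (0, 0).
Eigenvalues of H: -9.8541, -3.1459.
Both eigenvalues < 0, so H is negative definite -> x* is a strict local max.

max


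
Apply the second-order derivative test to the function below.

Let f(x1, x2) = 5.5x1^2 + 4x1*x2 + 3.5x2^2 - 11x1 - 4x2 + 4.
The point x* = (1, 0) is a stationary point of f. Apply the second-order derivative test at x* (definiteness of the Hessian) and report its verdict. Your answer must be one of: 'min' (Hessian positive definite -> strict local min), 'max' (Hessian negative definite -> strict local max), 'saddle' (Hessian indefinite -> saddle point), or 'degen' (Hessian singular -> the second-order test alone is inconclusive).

Compute the Hessian H = grad^2 f:
  H = [[11, 4], [4, 7]]
Verify stationarity: grad f(x*) = H x* + g = (0, 0).
Eigenvalues of H: 4.5279, 13.4721.
Both eigenvalues > 0, so H is positive definite -> x* is a strict local min.

min


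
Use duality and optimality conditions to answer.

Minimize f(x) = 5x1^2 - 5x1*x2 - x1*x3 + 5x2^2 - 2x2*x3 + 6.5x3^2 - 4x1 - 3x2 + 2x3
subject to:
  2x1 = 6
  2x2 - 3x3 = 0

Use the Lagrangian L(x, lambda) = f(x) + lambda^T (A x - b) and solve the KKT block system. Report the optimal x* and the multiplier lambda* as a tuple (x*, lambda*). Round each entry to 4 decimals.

Form the Lagrangian:
  L(x, lambda) = (1/2) x^T Q x + c^T x + lambda^T (A x - b)
Stationarity (grad_x L = 0): Q x + c + A^T lambda = 0.
Primal feasibility: A x = b.

This gives the KKT block system:
  [ Q   A^T ] [ x     ]   [-c ]
  [ A    0  ] [ lambda ] = [ b ]

Solving the linear system:
  x*      = (3, 1.4237, 0.9492)
  lambda* = (-8.9661, 2.8305)
  f(x*)   = 19.7119

x* = (3, 1.4237, 0.9492), lambda* = (-8.9661, 2.8305)


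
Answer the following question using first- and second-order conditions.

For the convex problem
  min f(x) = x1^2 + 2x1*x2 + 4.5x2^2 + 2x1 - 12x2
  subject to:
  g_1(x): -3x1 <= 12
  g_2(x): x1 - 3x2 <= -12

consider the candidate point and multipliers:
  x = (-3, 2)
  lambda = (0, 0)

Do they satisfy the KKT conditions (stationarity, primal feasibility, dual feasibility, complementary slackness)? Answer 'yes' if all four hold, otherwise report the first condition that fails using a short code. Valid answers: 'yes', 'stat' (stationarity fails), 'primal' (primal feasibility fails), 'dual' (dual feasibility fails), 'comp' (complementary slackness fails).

Gradient of f: grad f(x) = Q x + c = (0, 0)
Constraint values g_i(x) = a_i^T x - b_i:
  g_1((-3, 2)) = -3
  g_2((-3, 2)) = 3
Stationarity residual: grad f(x) + sum_i lambda_i a_i = (0, 0)
  -> stationarity OK
Primal feasibility (all g_i <= 0): FAILS
Dual feasibility (all lambda_i >= 0): OK
Complementary slackness (lambda_i * g_i(x) = 0 for all i): OK

Verdict: the first failing condition is primal_feasibility -> primal.

primal


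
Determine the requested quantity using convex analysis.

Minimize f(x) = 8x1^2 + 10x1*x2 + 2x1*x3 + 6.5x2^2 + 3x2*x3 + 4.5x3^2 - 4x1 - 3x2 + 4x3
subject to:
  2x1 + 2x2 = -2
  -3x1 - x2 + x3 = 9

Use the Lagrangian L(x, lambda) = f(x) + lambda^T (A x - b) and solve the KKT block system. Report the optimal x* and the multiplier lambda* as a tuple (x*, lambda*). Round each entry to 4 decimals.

Form the Lagrangian:
  L(x, lambda) = (1/2) x^T Q x + c^T x + lambda^T (A x - b)
Stationarity (grad_x L = 0): Q x + c + A^T lambda = 0.
Primal feasibility: A x = b.

This gives the KKT block system:
  [ Q   A^T ] [ x     ]   [-c ]
  [ A    0  ] [ lambda ] = [ b ]

Solving the linear system:
  x*      = (-3.4146, 2.4146, 1.1707)
  lambda* = (-6.3537, -14.9512)
  f(x*)   = 66.4756

x* = (-3.4146, 2.4146, 1.1707), lambda* = (-6.3537, -14.9512)


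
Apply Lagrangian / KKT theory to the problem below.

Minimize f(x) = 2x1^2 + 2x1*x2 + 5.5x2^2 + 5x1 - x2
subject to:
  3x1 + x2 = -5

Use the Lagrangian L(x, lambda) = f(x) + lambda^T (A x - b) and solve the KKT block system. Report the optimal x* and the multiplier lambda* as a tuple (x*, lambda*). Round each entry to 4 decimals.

Form the Lagrangian:
  L(x, lambda) = (1/2) x^T Q x + c^T x + lambda^T (A x - b)
Stationarity (grad_x L = 0): Q x + c + A^T lambda = 0.
Primal feasibility: A x = b.

This gives the KKT block system:
  [ Q   A^T ] [ x     ]   [-c ]
  [ A    0  ] [ lambda ] = [ b ]

Solving the linear system:
  x*      = (-1.7912, 0.3736)
  lambda* = (0.4725)
  f(x*)   = -3.4835

x* = (-1.7912, 0.3736), lambda* = (0.4725)


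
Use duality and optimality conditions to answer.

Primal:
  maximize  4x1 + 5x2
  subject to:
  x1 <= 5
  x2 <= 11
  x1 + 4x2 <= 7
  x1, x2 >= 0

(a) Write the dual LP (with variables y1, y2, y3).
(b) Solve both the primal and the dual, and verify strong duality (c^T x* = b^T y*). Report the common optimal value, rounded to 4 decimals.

The standard primal-dual pair for 'max c^T x s.t. A x <= b, x >= 0' is:
  Dual:  min b^T y  s.t.  A^T y >= c,  y >= 0.

So the dual LP is:
  minimize  5y1 + 11y2 + 7y3
  subject to:
    y1 + y3 >= 4
    y2 + 4y3 >= 5
    y1, y2, y3 >= 0

Solving the primal: x* = (5, 0.5).
  primal value c^T x* = 22.5.
Solving the dual: y* = (2.75, 0, 1.25).
  dual value b^T y* = 22.5.
Strong duality: c^T x* = b^T y*. Confirmed.

22.5


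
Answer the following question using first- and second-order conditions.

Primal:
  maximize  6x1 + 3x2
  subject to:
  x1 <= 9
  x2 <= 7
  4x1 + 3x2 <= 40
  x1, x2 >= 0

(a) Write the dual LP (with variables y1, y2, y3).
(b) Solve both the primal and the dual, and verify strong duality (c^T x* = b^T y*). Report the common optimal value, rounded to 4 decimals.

The standard primal-dual pair for 'max c^T x s.t. A x <= b, x >= 0' is:
  Dual:  min b^T y  s.t.  A^T y >= c,  y >= 0.

So the dual LP is:
  minimize  9y1 + 7y2 + 40y3
  subject to:
    y1 + 4y3 >= 6
    y2 + 3y3 >= 3
    y1, y2, y3 >= 0

Solving the primal: x* = (9, 1.3333).
  primal value c^T x* = 58.
Solving the dual: y* = (2, 0, 1).
  dual value b^T y* = 58.
Strong duality: c^T x* = b^T y*. Confirmed.

58


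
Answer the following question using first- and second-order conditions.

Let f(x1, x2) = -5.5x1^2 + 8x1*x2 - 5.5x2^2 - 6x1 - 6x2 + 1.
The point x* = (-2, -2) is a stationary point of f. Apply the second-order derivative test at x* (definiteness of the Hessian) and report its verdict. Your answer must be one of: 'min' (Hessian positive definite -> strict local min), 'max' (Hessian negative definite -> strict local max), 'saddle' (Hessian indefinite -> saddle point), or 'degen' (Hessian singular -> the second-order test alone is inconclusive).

Compute the Hessian H = grad^2 f:
  H = [[-11, 8], [8, -11]]
Verify stationarity: grad f(x*) = H x* + g = (0, 0).
Eigenvalues of H: -19, -3.
Both eigenvalues < 0, so H is negative definite -> x* is a strict local max.

max


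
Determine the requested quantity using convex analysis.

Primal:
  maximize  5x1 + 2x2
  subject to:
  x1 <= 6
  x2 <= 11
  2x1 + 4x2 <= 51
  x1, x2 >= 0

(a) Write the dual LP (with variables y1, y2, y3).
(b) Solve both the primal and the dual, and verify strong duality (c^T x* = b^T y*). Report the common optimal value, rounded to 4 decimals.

The standard primal-dual pair for 'max c^T x s.t. A x <= b, x >= 0' is:
  Dual:  min b^T y  s.t.  A^T y >= c,  y >= 0.

So the dual LP is:
  minimize  6y1 + 11y2 + 51y3
  subject to:
    y1 + 2y3 >= 5
    y2 + 4y3 >= 2
    y1, y2, y3 >= 0

Solving the primal: x* = (6, 9.75).
  primal value c^T x* = 49.5.
Solving the dual: y* = (4, 0, 0.5).
  dual value b^T y* = 49.5.
Strong duality: c^T x* = b^T y*. Confirmed.

49.5


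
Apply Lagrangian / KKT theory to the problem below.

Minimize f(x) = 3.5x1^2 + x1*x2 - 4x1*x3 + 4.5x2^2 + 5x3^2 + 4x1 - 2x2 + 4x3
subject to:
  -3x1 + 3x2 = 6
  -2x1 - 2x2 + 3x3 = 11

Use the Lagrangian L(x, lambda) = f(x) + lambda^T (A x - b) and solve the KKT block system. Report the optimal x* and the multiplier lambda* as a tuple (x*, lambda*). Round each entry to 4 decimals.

Form the Lagrangian:
  L(x, lambda) = (1/2) x^T Q x + c^T x + lambda^T (A x - b)
Stationarity (grad_x L = 0): Q x + c + A^T lambda = 0.
Primal feasibility: A x = b.

This gives the KKT block system:
  [ Q   A^T ] [ x     ]   [-c ]
  [ A    0  ] [ lambda ] = [ b ]

Solving the linear system:
  x*      = (-2.9469, -0.9469, 1.0708)
  lambda* = (-1.3982, -8.8319)
  f(x*)   = 49.9646

x* = (-2.9469, -0.9469, 1.0708), lambda* = (-1.3982, -8.8319)


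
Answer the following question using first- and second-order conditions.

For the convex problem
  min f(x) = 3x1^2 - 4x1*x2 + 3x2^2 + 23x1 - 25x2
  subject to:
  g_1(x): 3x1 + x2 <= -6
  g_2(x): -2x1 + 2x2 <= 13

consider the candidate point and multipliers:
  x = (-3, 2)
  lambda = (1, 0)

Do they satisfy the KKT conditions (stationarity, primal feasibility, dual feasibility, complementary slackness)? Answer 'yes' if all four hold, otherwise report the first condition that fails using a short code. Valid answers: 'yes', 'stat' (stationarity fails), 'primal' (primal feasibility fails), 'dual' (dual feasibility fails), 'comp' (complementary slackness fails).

Gradient of f: grad f(x) = Q x + c = (-3, -1)
Constraint values g_i(x) = a_i^T x - b_i:
  g_1((-3, 2)) = -1
  g_2((-3, 2)) = -3
Stationarity residual: grad f(x) + sum_i lambda_i a_i = (0, 0)
  -> stationarity OK
Primal feasibility (all g_i <= 0): OK
Dual feasibility (all lambda_i >= 0): OK
Complementary slackness (lambda_i * g_i(x) = 0 for all i): FAILS

Verdict: the first failing condition is complementary_slackness -> comp.

comp


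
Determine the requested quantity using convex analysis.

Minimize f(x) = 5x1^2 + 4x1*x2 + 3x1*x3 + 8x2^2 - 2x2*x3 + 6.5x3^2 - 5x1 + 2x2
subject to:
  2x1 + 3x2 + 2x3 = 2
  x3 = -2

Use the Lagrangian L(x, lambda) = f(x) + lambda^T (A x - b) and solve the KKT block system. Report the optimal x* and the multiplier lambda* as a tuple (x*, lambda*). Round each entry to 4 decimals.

Form the Lagrangian:
  L(x, lambda) = (1/2) x^T Q x + c^T x + lambda^T (A x - b)
Stationarity (grad_x L = 0): Q x + c + A^T lambda = 0.
Primal feasibility: A x = b.

This gives the KKT block system:
  [ Q   A^T ] [ x     ]   [-c ]
  [ A    0  ] [ lambda ] = [ b ]

Solving the linear system:
  x*      = (2.4057, 0.3962, -2)
  lambda* = (-7.3208, 34.217)
  f(x*)   = 35.9198

x* = (2.4057, 0.3962, -2), lambda* = (-7.3208, 34.217)


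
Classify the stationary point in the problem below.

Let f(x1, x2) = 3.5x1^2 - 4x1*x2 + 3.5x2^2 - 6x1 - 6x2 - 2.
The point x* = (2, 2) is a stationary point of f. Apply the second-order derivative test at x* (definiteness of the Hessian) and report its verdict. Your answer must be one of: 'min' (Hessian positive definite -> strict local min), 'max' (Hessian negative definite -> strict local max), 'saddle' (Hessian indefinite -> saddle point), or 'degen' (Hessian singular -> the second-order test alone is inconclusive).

Compute the Hessian H = grad^2 f:
  H = [[7, -4], [-4, 7]]
Verify stationarity: grad f(x*) = H x* + g = (0, 0).
Eigenvalues of H: 3, 11.
Both eigenvalues > 0, so H is positive definite -> x* is a strict local min.

min


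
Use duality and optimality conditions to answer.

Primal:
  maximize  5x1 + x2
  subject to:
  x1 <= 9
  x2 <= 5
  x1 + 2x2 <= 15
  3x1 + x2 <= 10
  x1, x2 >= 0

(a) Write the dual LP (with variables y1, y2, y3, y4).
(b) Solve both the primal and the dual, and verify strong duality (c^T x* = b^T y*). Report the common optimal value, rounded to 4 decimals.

The standard primal-dual pair for 'max c^T x s.t. A x <= b, x >= 0' is:
  Dual:  min b^T y  s.t.  A^T y >= c,  y >= 0.

So the dual LP is:
  minimize  9y1 + 5y2 + 15y3 + 10y4
  subject to:
    y1 + y3 + 3y4 >= 5
    y2 + 2y3 + y4 >= 1
    y1, y2, y3, y4 >= 0

Solving the primal: x* = (3.3333, 0).
  primal value c^T x* = 16.6667.
Solving the dual: y* = (0, 0, 0, 1.6667).
  dual value b^T y* = 16.6667.
Strong duality: c^T x* = b^T y*. Confirmed.

16.6667


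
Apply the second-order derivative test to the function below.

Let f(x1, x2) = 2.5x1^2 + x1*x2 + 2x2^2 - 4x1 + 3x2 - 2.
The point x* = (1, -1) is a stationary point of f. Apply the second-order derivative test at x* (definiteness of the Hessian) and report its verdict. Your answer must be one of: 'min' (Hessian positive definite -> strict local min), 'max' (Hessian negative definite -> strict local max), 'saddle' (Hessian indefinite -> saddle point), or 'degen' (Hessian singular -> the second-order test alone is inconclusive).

Compute the Hessian H = grad^2 f:
  H = [[5, 1], [1, 4]]
Verify stationarity: grad f(x*) = H x* + g = (0, 0).
Eigenvalues of H: 3.382, 5.618.
Both eigenvalues > 0, so H is positive definite -> x* is a strict local min.

min


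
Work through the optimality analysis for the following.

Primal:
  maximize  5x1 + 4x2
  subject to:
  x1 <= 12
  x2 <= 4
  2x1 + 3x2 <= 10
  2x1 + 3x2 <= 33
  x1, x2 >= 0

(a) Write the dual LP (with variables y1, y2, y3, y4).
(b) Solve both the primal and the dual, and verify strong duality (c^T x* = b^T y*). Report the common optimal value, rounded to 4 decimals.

The standard primal-dual pair for 'max c^T x s.t. A x <= b, x >= 0' is:
  Dual:  min b^T y  s.t.  A^T y >= c,  y >= 0.

So the dual LP is:
  minimize  12y1 + 4y2 + 10y3 + 33y4
  subject to:
    y1 + 2y3 + 2y4 >= 5
    y2 + 3y3 + 3y4 >= 4
    y1, y2, y3, y4 >= 0

Solving the primal: x* = (5, 0).
  primal value c^T x* = 25.
Solving the dual: y* = (0, 0, 2.5, 0).
  dual value b^T y* = 25.
Strong duality: c^T x* = b^T y*. Confirmed.

25


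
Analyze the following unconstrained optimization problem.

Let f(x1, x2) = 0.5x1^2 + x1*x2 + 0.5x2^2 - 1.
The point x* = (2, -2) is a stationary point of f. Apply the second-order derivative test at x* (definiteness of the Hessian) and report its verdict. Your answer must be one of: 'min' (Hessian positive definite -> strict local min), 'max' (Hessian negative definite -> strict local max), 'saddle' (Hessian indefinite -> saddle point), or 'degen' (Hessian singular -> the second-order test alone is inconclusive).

Compute the Hessian H = grad^2 f:
  H = [[1, 1], [1, 1]]
Verify stationarity: grad f(x*) = H x* + g = (0, 0).
Eigenvalues of H: 0, 2.
H has a zero eigenvalue (singular; positive semidefinite but not definite), so H is neither positive definite, negative definite, nor indefinite. The second-order test alone is inconclusive -> degen.
(Indeed, f is constant along the null direction of H through x*, so x* is not a strict local extremum.)

degen


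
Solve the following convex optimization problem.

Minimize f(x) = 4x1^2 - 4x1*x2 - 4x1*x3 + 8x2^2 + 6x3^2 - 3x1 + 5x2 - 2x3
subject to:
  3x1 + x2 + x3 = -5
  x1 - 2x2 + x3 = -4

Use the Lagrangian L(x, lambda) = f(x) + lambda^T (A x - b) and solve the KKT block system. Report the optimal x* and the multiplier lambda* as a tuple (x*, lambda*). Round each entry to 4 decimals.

Form the Lagrangian:
  L(x, lambda) = (1/2) x^T Q x + c^T x + lambda^T (A x - b)
Stationarity (grad_x L = 0): Q x + c + A^T lambda = 0.
Primal feasibility: A x = b.

This gives the KKT block system:
  [ Q   A^T ] [ x     ]   [-c ]
  [ A    0  ] [ lambda ] = [ b ]

Solving the linear system:
  x*      = (-1.4606, 0.6404, -1.2585)
  lambda* = (0.4766, 10.783)
  f(x*)   = 27.808

x* = (-1.4606, 0.6404, -1.2585), lambda* = (0.4766, 10.783)


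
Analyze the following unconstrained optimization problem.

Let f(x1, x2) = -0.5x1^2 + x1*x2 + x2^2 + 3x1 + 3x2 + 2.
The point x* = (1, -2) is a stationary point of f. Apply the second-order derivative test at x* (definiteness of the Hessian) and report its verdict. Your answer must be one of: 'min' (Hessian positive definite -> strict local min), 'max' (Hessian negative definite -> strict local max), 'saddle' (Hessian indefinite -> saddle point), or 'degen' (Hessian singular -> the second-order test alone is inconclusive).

Compute the Hessian H = grad^2 f:
  H = [[-1, 1], [1, 2]]
Verify stationarity: grad f(x*) = H x* + g = (0, 0).
Eigenvalues of H: -1.3028, 2.3028.
Eigenvalues have mixed signs, so H is indefinite -> x* is a saddle point.

saddle


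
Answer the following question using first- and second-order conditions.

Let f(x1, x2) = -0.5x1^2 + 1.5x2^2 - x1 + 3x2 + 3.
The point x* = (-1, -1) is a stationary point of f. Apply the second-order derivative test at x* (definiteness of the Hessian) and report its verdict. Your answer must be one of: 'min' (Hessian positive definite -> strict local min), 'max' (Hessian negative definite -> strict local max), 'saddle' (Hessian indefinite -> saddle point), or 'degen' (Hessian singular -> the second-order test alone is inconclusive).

Compute the Hessian H = grad^2 f:
  H = [[-1, 0], [0, 3]]
Verify stationarity: grad f(x*) = H x* + g = (0, 0).
Eigenvalues of H: -1, 3.
Eigenvalues have mixed signs, so H is indefinite -> x* is a saddle point.

saddle
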